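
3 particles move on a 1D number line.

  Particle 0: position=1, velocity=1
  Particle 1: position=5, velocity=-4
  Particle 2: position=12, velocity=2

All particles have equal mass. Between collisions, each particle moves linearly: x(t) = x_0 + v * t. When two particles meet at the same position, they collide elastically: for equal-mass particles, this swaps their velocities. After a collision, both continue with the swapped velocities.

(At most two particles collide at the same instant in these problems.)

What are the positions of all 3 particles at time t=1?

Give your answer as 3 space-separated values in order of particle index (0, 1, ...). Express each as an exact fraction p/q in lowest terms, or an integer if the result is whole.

Collision at t=4/5: particles 0 and 1 swap velocities; positions: p0=9/5 p1=9/5 p2=68/5; velocities now: v0=-4 v1=1 v2=2
Advance to t=1 (no further collisions before then); velocities: v0=-4 v1=1 v2=2; positions = 1 2 14

Answer: 1 2 14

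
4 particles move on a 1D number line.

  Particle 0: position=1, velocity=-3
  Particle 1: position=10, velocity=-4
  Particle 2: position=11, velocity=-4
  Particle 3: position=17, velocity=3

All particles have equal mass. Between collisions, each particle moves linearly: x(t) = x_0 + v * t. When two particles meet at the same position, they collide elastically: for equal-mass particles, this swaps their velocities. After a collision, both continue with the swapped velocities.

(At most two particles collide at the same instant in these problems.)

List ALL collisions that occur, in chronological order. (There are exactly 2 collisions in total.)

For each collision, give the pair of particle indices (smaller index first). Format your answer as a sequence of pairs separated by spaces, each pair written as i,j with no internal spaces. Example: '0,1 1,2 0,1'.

Collision at t=9: particles 0 and 1 swap velocities; positions: p0=-26 p1=-26 p2=-25 p3=44; velocities now: v0=-4 v1=-3 v2=-4 v3=3
Collision at t=10: particles 1 and 2 swap velocities; positions: p0=-30 p1=-29 p2=-29 p3=47; velocities now: v0=-4 v1=-4 v2=-3 v3=3

Answer: 0,1 1,2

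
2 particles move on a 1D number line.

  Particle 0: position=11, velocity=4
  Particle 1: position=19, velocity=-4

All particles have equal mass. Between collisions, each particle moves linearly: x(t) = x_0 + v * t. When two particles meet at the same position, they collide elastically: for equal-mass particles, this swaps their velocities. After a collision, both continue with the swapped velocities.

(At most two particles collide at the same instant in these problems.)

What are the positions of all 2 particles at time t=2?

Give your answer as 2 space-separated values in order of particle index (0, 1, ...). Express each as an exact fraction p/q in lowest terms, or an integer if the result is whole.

Collision at t=1: particles 0 and 1 swap velocities; positions: p0=15 p1=15; velocities now: v0=-4 v1=4
Advance to t=2 (no further collisions before then); velocities: v0=-4 v1=4; positions = 11 19

Answer: 11 19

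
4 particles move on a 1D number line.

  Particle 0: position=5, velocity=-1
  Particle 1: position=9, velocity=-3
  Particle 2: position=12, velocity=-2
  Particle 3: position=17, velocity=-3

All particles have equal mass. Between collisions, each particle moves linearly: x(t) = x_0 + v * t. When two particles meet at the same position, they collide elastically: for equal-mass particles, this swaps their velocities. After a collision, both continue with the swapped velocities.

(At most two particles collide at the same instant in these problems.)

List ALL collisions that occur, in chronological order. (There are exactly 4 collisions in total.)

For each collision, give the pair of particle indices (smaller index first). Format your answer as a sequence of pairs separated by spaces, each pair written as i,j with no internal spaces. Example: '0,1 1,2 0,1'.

Collision at t=2: particles 0 and 1 swap velocities; positions: p0=3 p1=3 p2=8 p3=11; velocities now: v0=-3 v1=-1 v2=-2 v3=-3
Collision at t=5: particles 2 and 3 swap velocities; positions: p0=-6 p1=0 p2=2 p3=2; velocities now: v0=-3 v1=-1 v2=-3 v3=-2
Collision at t=6: particles 1 and 2 swap velocities; positions: p0=-9 p1=-1 p2=-1 p3=0; velocities now: v0=-3 v1=-3 v2=-1 v3=-2
Collision at t=7: particles 2 and 3 swap velocities; positions: p0=-12 p1=-4 p2=-2 p3=-2; velocities now: v0=-3 v1=-3 v2=-2 v3=-1

Answer: 0,1 2,3 1,2 2,3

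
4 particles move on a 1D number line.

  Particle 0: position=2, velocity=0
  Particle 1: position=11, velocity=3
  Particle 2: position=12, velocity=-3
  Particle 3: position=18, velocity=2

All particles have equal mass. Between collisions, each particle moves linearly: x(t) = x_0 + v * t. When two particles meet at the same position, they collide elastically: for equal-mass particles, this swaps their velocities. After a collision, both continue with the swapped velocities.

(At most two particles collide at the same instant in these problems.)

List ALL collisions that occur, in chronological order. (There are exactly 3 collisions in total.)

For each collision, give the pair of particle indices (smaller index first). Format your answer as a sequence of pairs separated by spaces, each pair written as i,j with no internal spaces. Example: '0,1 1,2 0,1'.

Answer: 1,2 0,1 2,3

Derivation:
Collision at t=1/6: particles 1 and 2 swap velocities; positions: p0=2 p1=23/2 p2=23/2 p3=55/3; velocities now: v0=0 v1=-3 v2=3 v3=2
Collision at t=10/3: particles 0 and 1 swap velocities; positions: p0=2 p1=2 p2=21 p3=74/3; velocities now: v0=-3 v1=0 v2=3 v3=2
Collision at t=7: particles 2 and 3 swap velocities; positions: p0=-9 p1=2 p2=32 p3=32; velocities now: v0=-3 v1=0 v2=2 v3=3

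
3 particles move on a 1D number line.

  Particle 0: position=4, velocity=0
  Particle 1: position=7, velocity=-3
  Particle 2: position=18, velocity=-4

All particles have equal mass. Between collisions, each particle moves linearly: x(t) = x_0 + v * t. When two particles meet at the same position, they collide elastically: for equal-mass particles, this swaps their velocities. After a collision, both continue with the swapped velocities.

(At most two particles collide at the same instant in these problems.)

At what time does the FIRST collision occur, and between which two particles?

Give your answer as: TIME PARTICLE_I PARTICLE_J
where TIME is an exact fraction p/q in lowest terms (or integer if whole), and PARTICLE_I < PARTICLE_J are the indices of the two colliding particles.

Answer: 1 0 1

Derivation:
Pair (0,1): pos 4,7 vel 0,-3 -> gap=3, closing at 3/unit, collide at t=1
Pair (1,2): pos 7,18 vel -3,-4 -> gap=11, closing at 1/unit, collide at t=11
Earliest collision: t=1 between 0 and 1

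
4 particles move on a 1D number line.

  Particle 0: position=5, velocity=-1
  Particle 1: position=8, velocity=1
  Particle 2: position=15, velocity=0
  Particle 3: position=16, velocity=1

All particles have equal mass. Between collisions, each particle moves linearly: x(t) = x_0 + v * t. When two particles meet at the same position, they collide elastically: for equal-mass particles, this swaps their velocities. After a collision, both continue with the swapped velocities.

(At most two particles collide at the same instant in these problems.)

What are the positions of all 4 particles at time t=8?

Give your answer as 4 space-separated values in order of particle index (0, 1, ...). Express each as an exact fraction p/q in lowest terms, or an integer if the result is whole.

Collision at t=7: particles 1 and 2 swap velocities; positions: p0=-2 p1=15 p2=15 p3=23; velocities now: v0=-1 v1=0 v2=1 v3=1
Advance to t=8 (no further collisions before then); velocities: v0=-1 v1=0 v2=1 v3=1; positions = -3 15 16 24

Answer: -3 15 16 24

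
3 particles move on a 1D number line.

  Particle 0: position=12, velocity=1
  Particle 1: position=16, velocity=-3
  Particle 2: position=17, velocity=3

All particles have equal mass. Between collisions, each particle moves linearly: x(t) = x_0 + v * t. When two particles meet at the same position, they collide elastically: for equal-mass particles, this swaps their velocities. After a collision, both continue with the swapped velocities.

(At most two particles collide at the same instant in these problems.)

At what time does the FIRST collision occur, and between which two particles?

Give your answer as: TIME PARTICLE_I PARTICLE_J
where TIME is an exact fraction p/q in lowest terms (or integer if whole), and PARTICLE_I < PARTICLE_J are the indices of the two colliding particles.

Pair (0,1): pos 12,16 vel 1,-3 -> gap=4, closing at 4/unit, collide at t=1
Pair (1,2): pos 16,17 vel -3,3 -> not approaching (rel speed -6 <= 0)
Earliest collision: t=1 between 0 and 1

Answer: 1 0 1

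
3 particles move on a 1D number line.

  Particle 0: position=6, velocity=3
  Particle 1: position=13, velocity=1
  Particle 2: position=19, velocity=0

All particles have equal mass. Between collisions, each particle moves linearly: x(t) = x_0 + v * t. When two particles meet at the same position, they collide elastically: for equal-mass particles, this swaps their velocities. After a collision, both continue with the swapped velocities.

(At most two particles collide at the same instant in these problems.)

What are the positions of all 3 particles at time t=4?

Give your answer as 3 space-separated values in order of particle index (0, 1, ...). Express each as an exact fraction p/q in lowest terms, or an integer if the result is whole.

Answer: 17 18 19

Derivation:
Collision at t=7/2: particles 0 and 1 swap velocities; positions: p0=33/2 p1=33/2 p2=19; velocities now: v0=1 v1=3 v2=0
Advance to t=4 (no further collisions before then); velocities: v0=1 v1=3 v2=0; positions = 17 18 19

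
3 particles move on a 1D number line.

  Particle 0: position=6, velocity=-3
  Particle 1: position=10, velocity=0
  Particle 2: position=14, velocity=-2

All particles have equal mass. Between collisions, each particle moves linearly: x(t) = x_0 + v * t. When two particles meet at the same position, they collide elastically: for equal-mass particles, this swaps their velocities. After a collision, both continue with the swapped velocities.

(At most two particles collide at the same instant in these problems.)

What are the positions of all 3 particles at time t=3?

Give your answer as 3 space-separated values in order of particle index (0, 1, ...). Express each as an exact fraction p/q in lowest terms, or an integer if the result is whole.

Collision at t=2: particles 1 and 2 swap velocities; positions: p0=0 p1=10 p2=10; velocities now: v0=-3 v1=-2 v2=0
Advance to t=3 (no further collisions before then); velocities: v0=-3 v1=-2 v2=0; positions = -3 8 10

Answer: -3 8 10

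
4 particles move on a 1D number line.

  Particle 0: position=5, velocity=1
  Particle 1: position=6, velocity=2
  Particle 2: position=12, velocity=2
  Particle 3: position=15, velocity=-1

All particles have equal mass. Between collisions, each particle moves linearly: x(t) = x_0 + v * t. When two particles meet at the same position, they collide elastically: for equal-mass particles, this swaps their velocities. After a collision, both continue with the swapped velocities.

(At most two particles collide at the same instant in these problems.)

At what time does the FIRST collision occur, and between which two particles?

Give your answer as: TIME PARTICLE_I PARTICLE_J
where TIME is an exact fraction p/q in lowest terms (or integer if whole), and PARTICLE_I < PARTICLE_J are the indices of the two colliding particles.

Answer: 1 2 3

Derivation:
Pair (0,1): pos 5,6 vel 1,2 -> not approaching (rel speed -1 <= 0)
Pair (1,2): pos 6,12 vel 2,2 -> not approaching (rel speed 0 <= 0)
Pair (2,3): pos 12,15 vel 2,-1 -> gap=3, closing at 3/unit, collide at t=1
Earliest collision: t=1 between 2 and 3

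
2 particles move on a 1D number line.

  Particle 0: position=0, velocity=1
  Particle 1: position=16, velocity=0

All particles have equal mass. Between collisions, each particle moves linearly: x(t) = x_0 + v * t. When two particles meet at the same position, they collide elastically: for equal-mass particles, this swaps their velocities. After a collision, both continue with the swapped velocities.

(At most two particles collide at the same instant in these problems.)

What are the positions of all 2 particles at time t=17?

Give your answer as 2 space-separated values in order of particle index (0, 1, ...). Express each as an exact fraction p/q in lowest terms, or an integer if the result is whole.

Answer: 16 17

Derivation:
Collision at t=16: particles 0 and 1 swap velocities; positions: p0=16 p1=16; velocities now: v0=0 v1=1
Advance to t=17 (no further collisions before then); velocities: v0=0 v1=1; positions = 16 17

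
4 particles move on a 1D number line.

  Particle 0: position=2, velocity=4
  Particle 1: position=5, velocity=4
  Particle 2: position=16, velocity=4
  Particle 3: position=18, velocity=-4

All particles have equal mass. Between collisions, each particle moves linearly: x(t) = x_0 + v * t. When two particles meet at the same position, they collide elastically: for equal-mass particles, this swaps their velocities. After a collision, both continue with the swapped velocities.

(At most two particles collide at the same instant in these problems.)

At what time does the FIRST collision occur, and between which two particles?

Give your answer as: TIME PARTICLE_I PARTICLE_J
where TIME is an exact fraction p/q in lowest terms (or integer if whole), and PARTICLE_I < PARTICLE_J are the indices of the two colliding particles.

Pair (0,1): pos 2,5 vel 4,4 -> not approaching (rel speed 0 <= 0)
Pair (1,2): pos 5,16 vel 4,4 -> not approaching (rel speed 0 <= 0)
Pair (2,3): pos 16,18 vel 4,-4 -> gap=2, closing at 8/unit, collide at t=1/4
Earliest collision: t=1/4 between 2 and 3

Answer: 1/4 2 3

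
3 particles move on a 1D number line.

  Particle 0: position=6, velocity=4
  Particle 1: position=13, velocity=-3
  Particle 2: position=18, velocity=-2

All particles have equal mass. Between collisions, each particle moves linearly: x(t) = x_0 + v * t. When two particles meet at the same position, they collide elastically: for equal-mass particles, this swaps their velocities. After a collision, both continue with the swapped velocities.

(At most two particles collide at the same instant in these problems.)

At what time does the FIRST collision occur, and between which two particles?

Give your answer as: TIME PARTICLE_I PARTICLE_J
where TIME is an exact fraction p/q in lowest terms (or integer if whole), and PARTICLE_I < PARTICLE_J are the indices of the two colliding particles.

Answer: 1 0 1

Derivation:
Pair (0,1): pos 6,13 vel 4,-3 -> gap=7, closing at 7/unit, collide at t=1
Pair (1,2): pos 13,18 vel -3,-2 -> not approaching (rel speed -1 <= 0)
Earliest collision: t=1 between 0 and 1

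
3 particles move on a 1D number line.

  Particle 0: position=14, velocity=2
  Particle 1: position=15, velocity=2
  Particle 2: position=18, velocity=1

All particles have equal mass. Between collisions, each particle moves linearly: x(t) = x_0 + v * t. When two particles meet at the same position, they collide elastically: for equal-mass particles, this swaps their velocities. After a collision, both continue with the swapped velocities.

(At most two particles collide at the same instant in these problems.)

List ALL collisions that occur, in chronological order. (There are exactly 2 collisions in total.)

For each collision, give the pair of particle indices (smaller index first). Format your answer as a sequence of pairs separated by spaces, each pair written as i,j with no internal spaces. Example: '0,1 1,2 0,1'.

Collision at t=3: particles 1 and 2 swap velocities; positions: p0=20 p1=21 p2=21; velocities now: v0=2 v1=1 v2=2
Collision at t=4: particles 0 and 1 swap velocities; positions: p0=22 p1=22 p2=23; velocities now: v0=1 v1=2 v2=2

Answer: 1,2 0,1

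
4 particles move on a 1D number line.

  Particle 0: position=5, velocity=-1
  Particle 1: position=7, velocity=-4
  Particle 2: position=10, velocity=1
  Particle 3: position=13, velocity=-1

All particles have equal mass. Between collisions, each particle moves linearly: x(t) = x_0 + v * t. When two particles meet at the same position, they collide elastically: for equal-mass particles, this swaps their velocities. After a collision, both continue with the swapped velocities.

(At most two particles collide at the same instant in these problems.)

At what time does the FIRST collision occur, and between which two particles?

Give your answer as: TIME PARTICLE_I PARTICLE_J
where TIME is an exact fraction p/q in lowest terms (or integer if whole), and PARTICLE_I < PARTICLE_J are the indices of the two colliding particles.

Pair (0,1): pos 5,7 vel -1,-4 -> gap=2, closing at 3/unit, collide at t=2/3
Pair (1,2): pos 7,10 vel -4,1 -> not approaching (rel speed -5 <= 0)
Pair (2,3): pos 10,13 vel 1,-1 -> gap=3, closing at 2/unit, collide at t=3/2
Earliest collision: t=2/3 between 0 and 1

Answer: 2/3 0 1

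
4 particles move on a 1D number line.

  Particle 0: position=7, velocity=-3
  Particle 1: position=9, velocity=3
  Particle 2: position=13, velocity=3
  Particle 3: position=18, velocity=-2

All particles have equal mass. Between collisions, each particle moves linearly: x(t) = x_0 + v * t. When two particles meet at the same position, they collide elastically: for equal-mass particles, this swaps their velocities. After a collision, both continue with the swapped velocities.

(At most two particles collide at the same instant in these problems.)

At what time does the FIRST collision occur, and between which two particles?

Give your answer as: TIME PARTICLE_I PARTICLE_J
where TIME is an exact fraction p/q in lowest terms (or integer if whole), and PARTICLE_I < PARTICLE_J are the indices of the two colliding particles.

Answer: 1 2 3

Derivation:
Pair (0,1): pos 7,9 vel -3,3 -> not approaching (rel speed -6 <= 0)
Pair (1,2): pos 9,13 vel 3,3 -> not approaching (rel speed 0 <= 0)
Pair (2,3): pos 13,18 vel 3,-2 -> gap=5, closing at 5/unit, collide at t=1
Earliest collision: t=1 between 2 and 3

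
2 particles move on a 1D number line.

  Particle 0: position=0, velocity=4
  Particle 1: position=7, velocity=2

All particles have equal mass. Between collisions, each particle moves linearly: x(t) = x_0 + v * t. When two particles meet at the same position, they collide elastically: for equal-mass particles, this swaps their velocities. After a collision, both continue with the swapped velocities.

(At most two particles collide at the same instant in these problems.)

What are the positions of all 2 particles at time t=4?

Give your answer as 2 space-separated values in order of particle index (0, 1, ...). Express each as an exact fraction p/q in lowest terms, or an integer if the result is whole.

Collision at t=7/2: particles 0 and 1 swap velocities; positions: p0=14 p1=14; velocities now: v0=2 v1=4
Advance to t=4 (no further collisions before then); velocities: v0=2 v1=4; positions = 15 16

Answer: 15 16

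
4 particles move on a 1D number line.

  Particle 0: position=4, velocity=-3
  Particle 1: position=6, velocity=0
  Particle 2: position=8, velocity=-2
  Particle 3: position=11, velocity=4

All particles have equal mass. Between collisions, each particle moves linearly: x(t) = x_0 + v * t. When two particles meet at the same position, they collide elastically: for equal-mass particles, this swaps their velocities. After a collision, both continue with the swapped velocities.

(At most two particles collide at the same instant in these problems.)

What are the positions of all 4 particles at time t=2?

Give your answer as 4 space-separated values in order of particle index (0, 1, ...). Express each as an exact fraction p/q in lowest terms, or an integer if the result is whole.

Collision at t=1: particles 1 and 2 swap velocities; positions: p0=1 p1=6 p2=6 p3=15; velocities now: v0=-3 v1=-2 v2=0 v3=4
Advance to t=2 (no further collisions before then); velocities: v0=-3 v1=-2 v2=0 v3=4; positions = -2 4 6 19

Answer: -2 4 6 19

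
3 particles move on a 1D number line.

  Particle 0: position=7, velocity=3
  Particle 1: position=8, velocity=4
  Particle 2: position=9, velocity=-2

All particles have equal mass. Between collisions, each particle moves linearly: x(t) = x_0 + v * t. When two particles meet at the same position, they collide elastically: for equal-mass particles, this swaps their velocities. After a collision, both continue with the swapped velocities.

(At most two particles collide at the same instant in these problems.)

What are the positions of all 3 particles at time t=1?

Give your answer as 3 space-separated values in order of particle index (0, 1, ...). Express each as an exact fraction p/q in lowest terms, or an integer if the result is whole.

Answer: 7 10 12

Derivation:
Collision at t=1/6: particles 1 and 2 swap velocities; positions: p0=15/2 p1=26/3 p2=26/3; velocities now: v0=3 v1=-2 v2=4
Collision at t=2/5: particles 0 and 1 swap velocities; positions: p0=41/5 p1=41/5 p2=48/5; velocities now: v0=-2 v1=3 v2=4
Advance to t=1 (no further collisions before then); velocities: v0=-2 v1=3 v2=4; positions = 7 10 12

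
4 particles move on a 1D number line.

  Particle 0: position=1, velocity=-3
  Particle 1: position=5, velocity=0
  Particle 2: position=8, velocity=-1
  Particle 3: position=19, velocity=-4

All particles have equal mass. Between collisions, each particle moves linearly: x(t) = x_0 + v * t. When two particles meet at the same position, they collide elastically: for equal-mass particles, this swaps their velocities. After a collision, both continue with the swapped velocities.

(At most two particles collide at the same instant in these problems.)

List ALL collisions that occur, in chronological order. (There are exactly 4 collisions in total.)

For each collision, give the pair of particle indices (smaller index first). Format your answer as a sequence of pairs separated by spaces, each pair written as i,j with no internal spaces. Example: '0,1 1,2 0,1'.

Collision at t=3: particles 1 and 2 swap velocities; positions: p0=-8 p1=5 p2=5 p3=7; velocities now: v0=-3 v1=-1 v2=0 v3=-4
Collision at t=7/2: particles 2 and 3 swap velocities; positions: p0=-19/2 p1=9/2 p2=5 p3=5; velocities now: v0=-3 v1=-1 v2=-4 v3=0
Collision at t=11/3: particles 1 and 2 swap velocities; positions: p0=-10 p1=13/3 p2=13/3 p3=5; velocities now: v0=-3 v1=-4 v2=-1 v3=0
Collision at t=18: particles 0 and 1 swap velocities; positions: p0=-53 p1=-53 p2=-10 p3=5; velocities now: v0=-4 v1=-3 v2=-1 v3=0

Answer: 1,2 2,3 1,2 0,1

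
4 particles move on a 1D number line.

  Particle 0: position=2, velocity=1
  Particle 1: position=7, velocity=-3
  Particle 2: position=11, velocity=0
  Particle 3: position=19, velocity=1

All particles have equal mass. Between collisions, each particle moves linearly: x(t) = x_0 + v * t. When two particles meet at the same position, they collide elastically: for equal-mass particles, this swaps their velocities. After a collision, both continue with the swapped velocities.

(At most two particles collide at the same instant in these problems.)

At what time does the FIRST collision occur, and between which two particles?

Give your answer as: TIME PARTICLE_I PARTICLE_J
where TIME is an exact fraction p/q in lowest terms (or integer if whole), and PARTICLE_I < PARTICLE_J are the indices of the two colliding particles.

Pair (0,1): pos 2,7 vel 1,-3 -> gap=5, closing at 4/unit, collide at t=5/4
Pair (1,2): pos 7,11 vel -3,0 -> not approaching (rel speed -3 <= 0)
Pair (2,3): pos 11,19 vel 0,1 -> not approaching (rel speed -1 <= 0)
Earliest collision: t=5/4 between 0 and 1

Answer: 5/4 0 1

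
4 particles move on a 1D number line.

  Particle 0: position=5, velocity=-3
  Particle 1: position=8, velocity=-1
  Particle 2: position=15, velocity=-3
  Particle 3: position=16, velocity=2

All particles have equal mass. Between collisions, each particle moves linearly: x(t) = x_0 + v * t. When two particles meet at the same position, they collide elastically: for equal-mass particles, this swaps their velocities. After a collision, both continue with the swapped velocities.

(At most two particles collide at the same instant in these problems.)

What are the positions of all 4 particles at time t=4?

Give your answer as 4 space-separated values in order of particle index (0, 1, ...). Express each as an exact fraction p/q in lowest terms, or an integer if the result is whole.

Collision at t=7/2: particles 1 and 2 swap velocities; positions: p0=-11/2 p1=9/2 p2=9/2 p3=23; velocities now: v0=-3 v1=-3 v2=-1 v3=2
Advance to t=4 (no further collisions before then); velocities: v0=-3 v1=-3 v2=-1 v3=2; positions = -7 3 4 24

Answer: -7 3 4 24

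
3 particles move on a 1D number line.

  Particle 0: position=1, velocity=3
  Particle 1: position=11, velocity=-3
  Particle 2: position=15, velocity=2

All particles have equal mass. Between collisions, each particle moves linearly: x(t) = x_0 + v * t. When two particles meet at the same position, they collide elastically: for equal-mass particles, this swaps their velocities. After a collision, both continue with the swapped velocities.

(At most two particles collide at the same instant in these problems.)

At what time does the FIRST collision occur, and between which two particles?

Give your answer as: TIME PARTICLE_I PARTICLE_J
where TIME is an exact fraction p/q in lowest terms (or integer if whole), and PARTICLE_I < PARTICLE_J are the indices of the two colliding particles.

Pair (0,1): pos 1,11 vel 3,-3 -> gap=10, closing at 6/unit, collide at t=5/3
Pair (1,2): pos 11,15 vel -3,2 -> not approaching (rel speed -5 <= 0)
Earliest collision: t=5/3 between 0 and 1

Answer: 5/3 0 1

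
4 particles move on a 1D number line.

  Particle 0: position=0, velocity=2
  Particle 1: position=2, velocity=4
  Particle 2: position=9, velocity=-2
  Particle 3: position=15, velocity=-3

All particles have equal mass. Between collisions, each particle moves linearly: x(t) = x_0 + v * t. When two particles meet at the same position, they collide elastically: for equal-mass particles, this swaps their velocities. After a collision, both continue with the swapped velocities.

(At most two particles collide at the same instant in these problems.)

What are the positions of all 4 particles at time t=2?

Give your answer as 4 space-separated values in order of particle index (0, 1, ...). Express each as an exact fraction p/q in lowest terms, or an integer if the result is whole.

Answer: 4 5 9 10

Derivation:
Collision at t=7/6: particles 1 and 2 swap velocities; positions: p0=7/3 p1=20/3 p2=20/3 p3=23/2; velocities now: v0=2 v1=-2 v2=4 v3=-3
Collision at t=13/7: particles 2 and 3 swap velocities; positions: p0=26/7 p1=37/7 p2=66/7 p3=66/7; velocities now: v0=2 v1=-2 v2=-3 v3=4
Advance to t=2 (no further collisions before then); velocities: v0=2 v1=-2 v2=-3 v3=4; positions = 4 5 9 10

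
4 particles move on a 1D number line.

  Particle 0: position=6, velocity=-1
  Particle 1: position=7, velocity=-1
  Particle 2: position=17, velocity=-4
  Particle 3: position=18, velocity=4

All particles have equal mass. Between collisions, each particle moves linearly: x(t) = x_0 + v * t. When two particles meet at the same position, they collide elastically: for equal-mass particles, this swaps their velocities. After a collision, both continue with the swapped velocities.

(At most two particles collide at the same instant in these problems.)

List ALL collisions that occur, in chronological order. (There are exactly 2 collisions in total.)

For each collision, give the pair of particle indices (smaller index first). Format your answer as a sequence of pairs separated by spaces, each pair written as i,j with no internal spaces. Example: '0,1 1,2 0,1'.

Answer: 1,2 0,1

Derivation:
Collision at t=10/3: particles 1 and 2 swap velocities; positions: p0=8/3 p1=11/3 p2=11/3 p3=94/3; velocities now: v0=-1 v1=-4 v2=-1 v3=4
Collision at t=11/3: particles 0 and 1 swap velocities; positions: p0=7/3 p1=7/3 p2=10/3 p3=98/3; velocities now: v0=-4 v1=-1 v2=-1 v3=4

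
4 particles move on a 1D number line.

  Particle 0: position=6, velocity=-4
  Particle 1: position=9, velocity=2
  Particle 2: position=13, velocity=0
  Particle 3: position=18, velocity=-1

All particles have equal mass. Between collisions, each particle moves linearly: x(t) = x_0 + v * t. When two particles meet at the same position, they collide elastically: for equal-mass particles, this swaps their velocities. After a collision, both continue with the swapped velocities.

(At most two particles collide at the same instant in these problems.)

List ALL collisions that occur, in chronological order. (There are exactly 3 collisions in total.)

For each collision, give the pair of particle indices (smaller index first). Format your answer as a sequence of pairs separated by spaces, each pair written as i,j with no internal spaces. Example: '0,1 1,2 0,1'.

Answer: 1,2 2,3 1,2

Derivation:
Collision at t=2: particles 1 and 2 swap velocities; positions: p0=-2 p1=13 p2=13 p3=16; velocities now: v0=-4 v1=0 v2=2 v3=-1
Collision at t=3: particles 2 and 3 swap velocities; positions: p0=-6 p1=13 p2=15 p3=15; velocities now: v0=-4 v1=0 v2=-1 v3=2
Collision at t=5: particles 1 and 2 swap velocities; positions: p0=-14 p1=13 p2=13 p3=19; velocities now: v0=-4 v1=-1 v2=0 v3=2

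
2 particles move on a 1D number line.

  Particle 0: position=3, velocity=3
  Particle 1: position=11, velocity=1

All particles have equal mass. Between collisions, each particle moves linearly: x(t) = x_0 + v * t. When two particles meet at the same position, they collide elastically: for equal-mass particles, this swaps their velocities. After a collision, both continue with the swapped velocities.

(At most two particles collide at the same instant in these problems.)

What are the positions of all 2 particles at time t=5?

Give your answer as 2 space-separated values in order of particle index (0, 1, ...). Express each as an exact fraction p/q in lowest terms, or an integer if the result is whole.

Collision at t=4: particles 0 and 1 swap velocities; positions: p0=15 p1=15; velocities now: v0=1 v1=3
Advance to t=5 (no further collisions before then); velocities: v0=1 v1=3; positions = 16 18

Answer: 16 18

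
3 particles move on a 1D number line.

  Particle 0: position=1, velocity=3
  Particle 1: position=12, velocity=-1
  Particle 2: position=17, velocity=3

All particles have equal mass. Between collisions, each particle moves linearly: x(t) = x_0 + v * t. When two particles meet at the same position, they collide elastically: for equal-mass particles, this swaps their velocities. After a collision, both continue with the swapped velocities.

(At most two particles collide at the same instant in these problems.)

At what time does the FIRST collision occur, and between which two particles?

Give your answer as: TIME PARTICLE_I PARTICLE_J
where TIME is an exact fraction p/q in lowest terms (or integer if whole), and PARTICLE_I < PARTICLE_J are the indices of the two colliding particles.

Pair (0,1): pos 1,12 vel 3,-1 -> gap=11, closing at 4/unit, collide at t=11/4
Pair (1,2): pos 12,17 vel -1,3 -> not approaching (rel speed -4 <= 0)
Earliest collision: t=11/4 between 0 and 1

Answer: 11/4 0 1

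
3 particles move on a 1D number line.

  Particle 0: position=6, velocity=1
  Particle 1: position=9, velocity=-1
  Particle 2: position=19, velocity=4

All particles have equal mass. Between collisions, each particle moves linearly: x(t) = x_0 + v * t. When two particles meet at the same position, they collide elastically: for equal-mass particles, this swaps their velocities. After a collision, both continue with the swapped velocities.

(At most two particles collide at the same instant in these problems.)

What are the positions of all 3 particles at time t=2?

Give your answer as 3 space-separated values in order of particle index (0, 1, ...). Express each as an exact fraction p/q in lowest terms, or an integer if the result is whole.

Collision at t=3/2: particles 0 and 1 swap velocities; positions: p0=15/2 p1=15/2 p2=25; velocities now: v0=-1 v1=1 v2=4
Advance to t=2 (no further collisions before then); velocities: v0=-1 v1=1 v2=4; positions = 7 8 27

Answer: 7 8 27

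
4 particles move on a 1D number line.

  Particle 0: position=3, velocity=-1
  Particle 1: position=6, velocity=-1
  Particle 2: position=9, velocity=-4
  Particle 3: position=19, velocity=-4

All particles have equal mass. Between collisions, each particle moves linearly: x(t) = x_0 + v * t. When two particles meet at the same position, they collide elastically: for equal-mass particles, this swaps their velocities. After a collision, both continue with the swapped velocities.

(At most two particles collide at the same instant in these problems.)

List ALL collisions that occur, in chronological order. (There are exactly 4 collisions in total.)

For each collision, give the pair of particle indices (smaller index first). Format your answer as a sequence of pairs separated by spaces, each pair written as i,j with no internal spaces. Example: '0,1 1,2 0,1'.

Collision at t=1: particles 1 and 2 swap velocities; positions: p0=2 p1=5 p2=5 p3=15; velocities now: v0=-1 v1=-4 v2=-1 v3=-4
Collision at t=2: particles 0 and 1 swap velocities; positions: p0=1 p1=1 p2=4 p3=11; velocities now: v0=-4 v1=-1 v2=-1 v3=-4
Collision at t=13/3: particles 2 and 3 swap velocities; positions: p0=-25/3 p1=-4/3 p2=5/3 p3=5/3; velocities now: v0=-4 v1=-1 v2=-4 v3=-1
Collision at t=16/3: particles 1 and 2 swap velocities; positions: p0=-37/3 p1=-7/3 p2=-7/3 p3=2/3; velocities now: v0=-4 v1=-4 v2=-1 v3=-1

Answer: 1,2 0,1 2,3 1,2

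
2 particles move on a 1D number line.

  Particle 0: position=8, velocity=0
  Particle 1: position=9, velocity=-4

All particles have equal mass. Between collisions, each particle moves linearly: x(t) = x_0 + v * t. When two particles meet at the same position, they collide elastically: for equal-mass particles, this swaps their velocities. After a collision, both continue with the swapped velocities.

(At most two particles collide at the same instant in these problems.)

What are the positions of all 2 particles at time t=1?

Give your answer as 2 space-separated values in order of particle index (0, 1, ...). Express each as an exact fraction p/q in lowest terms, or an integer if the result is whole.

Answer: 5 8

Derivation:
Collision at t=1/4: particles 0 and 1 swap velocities; positions: p0=8 p1=8; velocities now: v0=-4 v1=0
Advance to t=1 (no further collisions before then); velocities: v0=-4 v1=0; positions = 5 8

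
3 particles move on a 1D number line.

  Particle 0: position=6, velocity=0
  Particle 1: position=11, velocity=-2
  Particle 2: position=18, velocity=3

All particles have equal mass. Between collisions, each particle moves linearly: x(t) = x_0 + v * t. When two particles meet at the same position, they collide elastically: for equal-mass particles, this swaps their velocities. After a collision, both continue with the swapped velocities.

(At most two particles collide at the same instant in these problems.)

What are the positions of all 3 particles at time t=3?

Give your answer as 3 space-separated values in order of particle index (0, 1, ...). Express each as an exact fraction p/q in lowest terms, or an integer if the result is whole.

Collision at t=5/2: particles 0 and 1 swap velocities; positions: p0=6 p1=6 p2=51/2; velocities now: v0=-2 v1=0 v2=3
Advance to t=3 (no further collisions before then); velocities: v0=-2 v1=0 v2=3; positions = 5 6 27

Answer: 5 6 27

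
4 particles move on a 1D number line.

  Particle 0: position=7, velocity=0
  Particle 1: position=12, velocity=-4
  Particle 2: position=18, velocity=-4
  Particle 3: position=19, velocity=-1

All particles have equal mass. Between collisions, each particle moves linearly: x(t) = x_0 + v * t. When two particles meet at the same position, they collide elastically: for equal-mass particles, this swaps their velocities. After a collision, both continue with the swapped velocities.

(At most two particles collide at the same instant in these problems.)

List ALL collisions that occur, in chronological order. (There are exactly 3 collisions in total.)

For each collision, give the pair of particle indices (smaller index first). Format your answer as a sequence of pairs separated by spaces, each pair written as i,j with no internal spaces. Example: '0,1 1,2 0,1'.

Answer: 0,1 1,2 2,3

Derivation:
Collision at t=5/4: particles 0 and 1 swap velocities; positions: p0=7 p1=7 p2=13 p3=71/4; velocities now: v0=-4 v1=0 v2=-4 v3=-1
Collision at t=11/4: particles 1 and 2 swap velocities; positions: p0=1 p1=7 p2=7 p3=65/4; velocities now: v0=-4 v1=-4 v2=0 v3=-1
Collision at t=12: particles 2 and 3 swap velocities; positions: p0=-36 p1=-30 p2=7 p3=7; velocities now: v0=-4 v1=-4 v2=-1 v3=0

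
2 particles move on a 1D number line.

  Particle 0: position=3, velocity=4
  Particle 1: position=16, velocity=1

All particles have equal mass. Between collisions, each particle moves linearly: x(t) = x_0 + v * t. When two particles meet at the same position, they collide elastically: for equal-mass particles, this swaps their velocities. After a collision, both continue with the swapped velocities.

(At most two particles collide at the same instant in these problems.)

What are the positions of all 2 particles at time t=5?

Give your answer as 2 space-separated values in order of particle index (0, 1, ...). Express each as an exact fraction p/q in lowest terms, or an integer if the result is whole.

Answer: 21 23

Derivation:
Collision at t=13/3: particles 0 and 1 swap velocities; positions: p0=61/3 p1=61/3; velocities now: v0=1 v1=4
Advance to t=5 (no further collisions before then); velocities: v0=1 v1=4; positions = 21 23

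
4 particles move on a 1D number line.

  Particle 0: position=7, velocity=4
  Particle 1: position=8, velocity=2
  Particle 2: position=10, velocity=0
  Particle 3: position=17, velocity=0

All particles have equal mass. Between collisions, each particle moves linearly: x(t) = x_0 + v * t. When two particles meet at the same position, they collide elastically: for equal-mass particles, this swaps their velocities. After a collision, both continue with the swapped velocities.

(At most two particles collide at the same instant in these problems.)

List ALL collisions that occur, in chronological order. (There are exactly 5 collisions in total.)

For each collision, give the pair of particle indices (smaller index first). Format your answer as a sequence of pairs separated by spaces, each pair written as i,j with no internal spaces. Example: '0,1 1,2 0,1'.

Collision at t=1/2: particles 0 and 1 swap velocities; positions: p0=9 p1=9 p2=10 p3=17; velocities now: v0=2 v1=4 v2=0 v3=0
Collision at t=3/4: particles 1 and 2 swap velocities; positions: p0=19/2 p1=10 p2=10 p3=17; velocities now: v0=2 v1=0 v2=4 v3=0
Collision at t=1: particles 0 and 1 swap velocities; positions: p0=10 p1=10 p2=11 p3=17; velocities now: v0=0 v1=2 v2=4 v3=0
Collision at t=5/2: particles 2 and 3 swap velocities; positions: p0=10 p1=13 p2=17 p3=17; velocities now: v0=0 v1=2 v2=0 v3=4
Collision at t=9/2: particles 1 and 2 swap velocities; positions: p0=10 p1=17 p2=17 p3=25; velocities now: v0=0 v1=0 v2=2 v3=4

Answer: 0,1 1,2 0,1 2,3 1,2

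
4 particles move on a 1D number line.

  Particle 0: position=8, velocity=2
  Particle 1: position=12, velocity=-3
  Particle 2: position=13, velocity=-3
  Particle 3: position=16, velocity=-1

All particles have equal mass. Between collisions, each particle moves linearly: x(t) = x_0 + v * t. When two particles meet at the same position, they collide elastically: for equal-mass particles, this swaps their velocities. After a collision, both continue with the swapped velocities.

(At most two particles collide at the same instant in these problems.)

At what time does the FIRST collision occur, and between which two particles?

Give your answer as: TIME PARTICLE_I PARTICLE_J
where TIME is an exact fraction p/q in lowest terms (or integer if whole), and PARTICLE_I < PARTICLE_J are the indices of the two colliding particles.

Answer: 4/5 0 1

Derivation:
Pair (0,1): pos 8,12 vel 2,-3 -> gap=4, closing at 5/unit, collide at t=4/5
Pair (1,2): pos 12,13 vel -3,-3 -> not approaching (rel speed 0 <= 0)
Pair (2,3): pos 13,16 vel -3,-1 -> not approaching (rel speed -2 <= 0)
Earliest collision: t=4/5 between 0 and 1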